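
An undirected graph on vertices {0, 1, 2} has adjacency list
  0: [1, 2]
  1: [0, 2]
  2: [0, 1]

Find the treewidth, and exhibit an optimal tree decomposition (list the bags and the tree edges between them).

Treewidth 2.
One optimal decomposition is:
Bags: B1 = {0, 1, 2}
Tree: (single bag)

A single bag containing all 3 vertices is trivially a valid decomposition of width 2. For the lower bound, the 3 vertices {0, 1, 2} are pairwise adjacent, and any tree decomposition puts a clique entirely inside one bag — forcing width ≥ 2. Combining the bounds, tw(G) = 2.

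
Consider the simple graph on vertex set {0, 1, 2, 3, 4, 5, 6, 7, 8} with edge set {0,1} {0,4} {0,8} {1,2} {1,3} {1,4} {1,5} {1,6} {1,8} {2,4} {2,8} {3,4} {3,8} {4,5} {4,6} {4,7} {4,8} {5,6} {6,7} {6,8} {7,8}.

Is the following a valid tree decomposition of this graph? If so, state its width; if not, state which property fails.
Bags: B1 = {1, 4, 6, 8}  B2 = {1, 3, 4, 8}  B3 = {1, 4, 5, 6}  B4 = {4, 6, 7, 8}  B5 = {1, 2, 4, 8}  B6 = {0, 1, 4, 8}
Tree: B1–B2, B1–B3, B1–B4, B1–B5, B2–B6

Yes; width 3.

Vertex coverage: the bags together contain {0, 1, 2, 3, 4, 5, 6, 7, 8}, the full vertex set. Edge coverage: each edge of G has both endpoints in at least one bag. Running intersection: for every vertex, the bags containing it form a connected subtree. All three properties hold, so this is a valid tree decomposition of width max|bag| − 1 = 3, and hence tw(G) ≤ 3.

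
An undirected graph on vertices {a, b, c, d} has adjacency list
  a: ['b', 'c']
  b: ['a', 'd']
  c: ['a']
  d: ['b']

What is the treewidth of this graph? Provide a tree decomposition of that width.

The largest bag has 2 vertices, giving width 1; this decomposition certifies tw(G) ≤ 1. G has an edge, so its treewidth is at least 1. Combining the bounds, tw(G) = 1.

Treewidth 1.
Bags: B1 = {a, c}  B2 = {a, b}  B3 = {b, d}
Tree: B1–B2, B2–B3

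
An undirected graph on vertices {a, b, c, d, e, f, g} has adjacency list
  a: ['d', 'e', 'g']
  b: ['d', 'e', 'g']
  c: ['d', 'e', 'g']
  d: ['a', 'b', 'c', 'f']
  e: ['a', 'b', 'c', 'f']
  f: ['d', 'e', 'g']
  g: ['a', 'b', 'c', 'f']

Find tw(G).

3

A width-3 tree decomposition is:
Bags: B1 = {d, e, f, g}  B2 = {b, d, e, g}  B3 = {c, d, e, g}  B4 = {a, d, e, g}
Tree: B1–B2, B2–B3, B3–B4
The largest bag has 4 vertices, giving width 3; this decomposition certifies tw(G) ≤ 3. For the lower bound: the 4 vertex sets {f,g}, {b,e}, {d}, {c} are disjoint, each induces a connected subgraph, and every pair is joined by at least one edge of G. Contracting each set to a single vertex therefore yields K_{4} as a minor, and since treewidth is minor-monotone, tw(G) ≥ tw(K_{4}) = 3. The upper and lower bounds meet at 3, so that is the treewidth.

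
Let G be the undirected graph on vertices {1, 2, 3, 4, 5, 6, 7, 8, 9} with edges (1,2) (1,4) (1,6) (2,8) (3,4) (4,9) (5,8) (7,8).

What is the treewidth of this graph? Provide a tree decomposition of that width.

Treewidth 1.
One optimal decomposition is:
Bags: B1 = {1, 2}  B2 = {2, 8}  B3 = {1, 4}  B4 = {4, 9}  B5 = {5, 8}  B6 = {7, 8}  B7 = {1, 6}  B8 = {3, 4}
Tree: B1–B2, B1–B3, B3–B4, B2–B5, B2–B6, B1–B7, B3–B8

The largest bag has 2 vertices, giving width 1; this decomposition certifies tw(G) ≤ 1. G has an edge, so its treewidth is at least 1. The upper and lower bounds meet at 1, so that is the treewidth.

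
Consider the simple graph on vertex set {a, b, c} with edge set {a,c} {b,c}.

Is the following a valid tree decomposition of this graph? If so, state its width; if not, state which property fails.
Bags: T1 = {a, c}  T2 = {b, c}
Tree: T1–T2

Yes; width 1.

Checking the three conditions: (i) the bags cover all of {a, b, c}; (ii) for each edge, some bag contains both endpoints; (iii) the bags containing any fixed vertex form a subtree. All hold, so the decomposition is valid with width 2 − 1 = 1.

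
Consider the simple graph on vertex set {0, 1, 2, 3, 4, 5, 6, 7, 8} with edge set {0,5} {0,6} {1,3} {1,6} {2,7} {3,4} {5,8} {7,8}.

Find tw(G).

1

A width-1 tree decomposition is:
Bags: B1 = {2, 7}  B2 = {7, 8}  B3 = {5, 8}  B4 = {0, 5}  B5 = {0, 6}  B6 = {1, 6}  B7 = {1, 3}  B8 = {3, 4}
Tree: B1–B2, B2–B3, B3–B4, B4–B5, B5–B6, B6–B7, B7–B8
Each bag holds 2 vertices, so the decomposition has width 1, which upper-bounds the treewidth. Any graph with an edge has treewidth ≥ 1, and G has the edge 2–7. Hence tw(G) = 1 exactly.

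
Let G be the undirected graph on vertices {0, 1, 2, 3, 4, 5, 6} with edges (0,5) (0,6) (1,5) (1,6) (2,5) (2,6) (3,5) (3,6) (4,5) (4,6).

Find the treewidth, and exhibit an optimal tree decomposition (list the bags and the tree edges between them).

Treewidth 2.
One optimal decomposition is:
Bags: B1 = {0, 5, 6}  B2 = {3, 5, 6}  B3 = {2, 5, 6}  B4 = {4, 5, 6}  B5 = {1, 5, 6}
Tree: B1–B2, B2–B3, B3–B4, B4–B5

Every bag has size at most 3, so the width is 3 − 1 = 2 and tw(G) ≤ 2. The edges 6–0–5–3–6 form a cycle, so G is not a tree and its treewidth is at least 2. Therefore the treewidth is 2.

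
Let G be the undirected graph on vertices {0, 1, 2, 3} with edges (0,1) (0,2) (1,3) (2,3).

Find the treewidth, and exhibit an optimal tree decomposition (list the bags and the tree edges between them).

Treewidth 2.
Bags: B1 = {1, 2, 3}  B2 = {0, 1, 2}
Tree: B1–B2

Every bag has size at most 3, so the width is 3 − 1 = 2 and tw(G) ≤ 2. The edges 2–3–1–0–2 form a cycle, so G is not a tree and its treewidth is at least 2. Hence tw(G) = 2 exactly.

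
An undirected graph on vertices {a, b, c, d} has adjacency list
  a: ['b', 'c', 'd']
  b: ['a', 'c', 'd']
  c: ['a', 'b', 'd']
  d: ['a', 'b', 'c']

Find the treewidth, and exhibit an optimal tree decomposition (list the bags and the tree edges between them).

With just one bag of size 4, the width is 4 − 1 = 3, so tw(G) ≤ 3. On the other hand G contains the 4-clique {a, b, c, d}. A clique must lie in a single bag of any decomposition, so no decomposition can have width below 3. Therefore the treewidth is 3.

Treewidth 3.
One optimal decomposition is:
Bags: B1 = {a, b, c, d}
Tree: (single bag)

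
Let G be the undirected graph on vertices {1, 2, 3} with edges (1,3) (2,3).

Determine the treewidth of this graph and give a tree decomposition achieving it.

Treewidth 1.
Bags: B1 = {2, 3}  B2 = {1, 3}
Tree: B1–B2

The largest bag has 2 vertices, giving width 1; this decomposition certifies tw(G) ≤ 1. Since G has at least one edge (e.g. 3–2), it is not an edgeless graph, so tw(G) ≥ 1. The upper and lower bounds meet at 1, so that is the treewidth.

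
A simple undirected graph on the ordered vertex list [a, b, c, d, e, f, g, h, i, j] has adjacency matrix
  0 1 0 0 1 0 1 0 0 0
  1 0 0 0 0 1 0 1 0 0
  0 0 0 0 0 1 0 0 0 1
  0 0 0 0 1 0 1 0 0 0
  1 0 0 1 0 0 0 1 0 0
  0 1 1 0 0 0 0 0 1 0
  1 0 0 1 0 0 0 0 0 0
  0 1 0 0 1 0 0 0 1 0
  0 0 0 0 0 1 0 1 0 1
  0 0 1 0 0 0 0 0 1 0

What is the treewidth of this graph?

2

A width-2 tree decomposition is:
Bags: B1 = {c, f, j}  B2 = {f, i, j}  B3 = {b, f, i}  B4 = {b, h, i}  B5 = {a, b, h}  B6 = {a, e, h}  B7 = {a, e, g}  B8 = {d, e, g}
Tree: B1–B2, B2–B3, B3–B4, B4–B5, B5–B6, B6–B7, B7–B8
The largest bag has 3 vertices, giving width 2; this decomposition certifies tw(G) ≤ 2. Since c–j–i–f–c is a cycle in G, G is not acyclic. Forests are exactly the graphs of treewidth ≤ 1, so tw(G) ≥ 2. The upper and lower bounds meet at 2, so that is the treewidth.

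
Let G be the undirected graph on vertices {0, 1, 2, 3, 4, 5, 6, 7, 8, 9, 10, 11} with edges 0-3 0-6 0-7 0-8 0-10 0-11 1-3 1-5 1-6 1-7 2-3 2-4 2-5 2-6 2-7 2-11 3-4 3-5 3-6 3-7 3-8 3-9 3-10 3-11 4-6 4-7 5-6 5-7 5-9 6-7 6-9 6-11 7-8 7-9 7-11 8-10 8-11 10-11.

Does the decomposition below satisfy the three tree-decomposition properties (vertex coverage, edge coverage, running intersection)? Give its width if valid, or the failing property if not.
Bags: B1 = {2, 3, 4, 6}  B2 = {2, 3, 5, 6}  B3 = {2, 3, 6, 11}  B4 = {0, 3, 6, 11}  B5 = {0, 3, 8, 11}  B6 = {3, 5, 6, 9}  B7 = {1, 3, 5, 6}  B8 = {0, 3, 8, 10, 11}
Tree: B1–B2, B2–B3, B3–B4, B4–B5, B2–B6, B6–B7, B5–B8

A tree decomposition must satisfy three properties: every vertex lies in some bag; for every edge, both endpoints lie together in some bag; and for every vertex, the bags containing it form a connected subtree. Here vertex 7 appears in no bag, so the decomposition is invalid.

No — vertex 7 appears in no bag.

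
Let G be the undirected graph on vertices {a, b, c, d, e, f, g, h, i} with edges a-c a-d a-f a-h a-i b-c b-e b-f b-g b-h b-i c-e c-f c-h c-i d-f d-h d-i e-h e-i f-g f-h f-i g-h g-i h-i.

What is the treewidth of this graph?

A width-4 tree decomposition is:
Bags: B1 = {b, f, g, h, i}  B2 = {b, c, f, h, i}  B3 = {a, c, f, h, i}  B4 = {b, c, e, h, i}  B5 = {a, d, f, h, i}
Tree: B1–B2, B2–B3, B2–B4, B3–B5
Each bag holds 5 vertices, so the decomposition has width 4, which upper-bounds the treewidth. For the lower bound, the 5 vertices {b, c, e, h, i} are pairwise adjacent, and any tree decomposition puts a clique entirely inside one bag — forcing width ≥ 4. Hence tw(G) = 4 exactly.

4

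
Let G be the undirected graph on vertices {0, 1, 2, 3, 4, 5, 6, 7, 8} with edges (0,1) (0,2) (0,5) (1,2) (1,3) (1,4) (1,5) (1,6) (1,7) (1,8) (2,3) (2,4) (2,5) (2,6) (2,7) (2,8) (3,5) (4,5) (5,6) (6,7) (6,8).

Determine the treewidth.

3

A width-3 tree decomposition is:
Bags: B1 = {1, 2, 6, 8}  B2 = {1, 2, 5, 6}  B3 = {0, 1, 2, 5}  B4 = {1, 2, 6, 7}  B5 = {1, 2, 3, 5}  B6 = {1, 2, 4, 5}
Tree: B1–B2, B2–B3, B2–B4, B2–B5, B2–B6
The largest bag has 4 vertices, giving width 3; this decomposition certifies tw(G) ≤ 3. Conversely, {1, 2, 6, 8} is a clique of size 4, and the vertices of any clique must share a bag in every tree decomposition; so some bag has ≥ 4 vertices and tw(G) ≥ 3. The upper and lower bounds meet at 3, so that is the treewidth.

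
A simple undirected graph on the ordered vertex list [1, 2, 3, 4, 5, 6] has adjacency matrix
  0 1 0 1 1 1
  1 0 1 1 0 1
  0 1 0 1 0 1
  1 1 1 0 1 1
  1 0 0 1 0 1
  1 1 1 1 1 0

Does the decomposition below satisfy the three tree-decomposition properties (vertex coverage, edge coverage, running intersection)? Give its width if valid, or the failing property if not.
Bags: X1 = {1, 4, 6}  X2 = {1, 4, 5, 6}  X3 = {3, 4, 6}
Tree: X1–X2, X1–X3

A tree decomposition must satisfy three properties: every vertex lies in some bag; for every edge, both endpoints lie together in some bag; and for every vertex, the bags containing it form a connected subtree. Here vertex 2 appears in no bag, so the decomposition is invalid.

No — vertex 2 appears in no bag.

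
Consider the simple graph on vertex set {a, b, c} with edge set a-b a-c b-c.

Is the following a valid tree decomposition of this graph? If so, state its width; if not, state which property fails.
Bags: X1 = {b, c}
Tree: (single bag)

No — vertex a appears in no bag.

A tree decomposition must satisfy three properties: every vertex lies in some bag; for every edge, both endpoints lie together in some bag; and for every vertex, the bags containing it form a connected subtree. Here vertex a appears in no bag, so the decomposition is invalid.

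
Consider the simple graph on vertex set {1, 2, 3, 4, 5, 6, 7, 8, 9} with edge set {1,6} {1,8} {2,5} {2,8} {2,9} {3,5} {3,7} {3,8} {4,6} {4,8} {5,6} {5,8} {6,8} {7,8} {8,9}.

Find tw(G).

A width-2 tree decomposition is:
Bags: B1 = {5, 6, 8}  B2 = {1, 6, 8}  B3 = {3, 5, 8}  B4 = {2, 5, 8}  B5 = {3, 7, 8}  B6 = {2, 8, 9}  B7 = {4, 6, 8}
Tree: B1–B2, B1–B3, B3–B4, B3–B5, B4–B6, B2–B7
Each bag holds 3 vertices, so the decomposition has width 2, which upper-bounds the treewidth. For the lower bound, the 3 vertices {1, 6, 8} are pairwise adjacent, and any tree decomposition puts a clique entirely inside one bag — forcing width ≥ 2. Combining the bounds, tw(G) = 2.

2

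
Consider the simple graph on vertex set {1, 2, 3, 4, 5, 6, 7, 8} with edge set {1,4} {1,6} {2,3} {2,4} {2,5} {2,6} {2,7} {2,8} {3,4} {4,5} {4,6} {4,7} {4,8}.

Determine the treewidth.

2

A width-2 tree decomposition is:
Bags: B1 = {2, 4, 6}  B2 = {2, 4, 5}  B3 = {2, 4, 7}  B4 = {1, 4, 6}  B5 = {2, 3, 4}  B6 = {2, 4, 8}
Tree: B1–B2, B2–B3, B1–B4, B2–B5, B1–B6
The largest bag has 3 vertices, giving width 2; this decomposition certifies tw(G) ≤ 2. On the other hand G contains the 3-clique {1, 4, 6}. A clique must lie in a single bag of any decomposition, so no decomposition can have width below 2. Combining the bounds, tw(G) = 2.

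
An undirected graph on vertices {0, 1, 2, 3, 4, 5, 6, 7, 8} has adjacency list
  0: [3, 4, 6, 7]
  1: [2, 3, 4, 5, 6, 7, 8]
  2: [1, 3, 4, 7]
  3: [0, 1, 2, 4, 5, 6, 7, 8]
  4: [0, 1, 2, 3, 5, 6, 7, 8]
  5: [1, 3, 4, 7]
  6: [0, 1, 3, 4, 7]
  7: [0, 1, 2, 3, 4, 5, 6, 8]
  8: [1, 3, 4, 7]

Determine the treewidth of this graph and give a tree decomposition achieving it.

Each bag holds 5 vertices, so the decomposition has width 4, which upper-bounds the treewidth. On the other hand G contains the 5-clique {0, 3, 4, 6, 7}. A clique must lie in a single bag of any decomposition, so no decomposition can have width below 4. The upper and lower bounds meet at 4, so that is the treewidth.

Treewidth 4.
One optimal decomposition is:
Bags: B1 = {0, 3, 4, 6, 7}  B2 = {1, 3, 4, 6, 7}  B3 = {1, 2, 3, 4, 7}  B4 = {1, 3, 4, 7, 8}  B5 = {1, 3, 4, 5, 7}
Tree: B1–B2, B2–B3, B3–B4, B4–B5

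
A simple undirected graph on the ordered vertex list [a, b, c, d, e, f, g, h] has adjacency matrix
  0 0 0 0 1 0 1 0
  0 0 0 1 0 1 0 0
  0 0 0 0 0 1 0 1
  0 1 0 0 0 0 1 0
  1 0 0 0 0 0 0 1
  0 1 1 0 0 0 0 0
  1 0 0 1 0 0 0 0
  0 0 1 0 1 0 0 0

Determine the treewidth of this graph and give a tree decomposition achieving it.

The largest bag has 3 vertices, giving width 2; this decomposition certifies tw(G) ≤ 2. For the lower bound, G contains the cycle g–a–e–h–c–f–b–d–g, so G is not a forest; only forests have treewidth ≤ 1, hence tw(G) ≥ 2. Therefore the treewidth is 2.

Treewidth 2.
One optimal decomposition is:
Bags: B1 = {a, e, g}  B2 = {e, g, h}  B3 = {c, g, h}  B4 = {c, f, g}  B5 = {b, f, g}  B6 = {b, d, g}
Tree: B1–B2, B2–B3, B3–B4, B4–B5, B5–B6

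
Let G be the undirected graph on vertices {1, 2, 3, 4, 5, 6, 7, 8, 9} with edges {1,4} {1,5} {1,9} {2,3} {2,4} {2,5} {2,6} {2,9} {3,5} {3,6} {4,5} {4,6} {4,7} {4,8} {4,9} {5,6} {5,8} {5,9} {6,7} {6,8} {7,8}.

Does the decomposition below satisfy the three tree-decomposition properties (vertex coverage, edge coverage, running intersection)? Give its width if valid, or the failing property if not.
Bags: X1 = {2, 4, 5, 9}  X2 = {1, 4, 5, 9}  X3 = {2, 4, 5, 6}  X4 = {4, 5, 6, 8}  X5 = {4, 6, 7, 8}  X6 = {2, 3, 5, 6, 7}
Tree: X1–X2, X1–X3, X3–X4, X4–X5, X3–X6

A tree decomposition must satisfy three properties: every vertex lies in some bag; for every edge, both endpoints lie together in some bag; and for every vertex, the bags containing it form a connected subtree. Here bags containing vertex 7 are not connected in the tree, so the decomposition is invalid.

No — bags containing vertex 7 are not connected in the tree.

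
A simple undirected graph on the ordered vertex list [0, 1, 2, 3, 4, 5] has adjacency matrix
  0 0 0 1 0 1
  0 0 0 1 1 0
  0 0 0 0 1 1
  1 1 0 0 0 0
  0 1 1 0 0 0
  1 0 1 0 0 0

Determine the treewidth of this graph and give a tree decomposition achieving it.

Treewidth 2.
Bags: B1 = {0, 3, 5}  B2 = {2, 3, 5}  B3 = {2, 3, 4}  B4 = {1, 3, 4}
Tree: B1–B2, B2–B3, B3–B4

Each bag holds 3 vertices, so the decomposition has width 2, which upper-bounds the treewidth. For the lower bound, G contains the cycle 3–0–5–2–4–1–3, so G is not a forest; only forests have treewidth ≤ 1, hence tw(G) ≥ 2. The upper and lower bounds meet at 2, so that is the treewidth.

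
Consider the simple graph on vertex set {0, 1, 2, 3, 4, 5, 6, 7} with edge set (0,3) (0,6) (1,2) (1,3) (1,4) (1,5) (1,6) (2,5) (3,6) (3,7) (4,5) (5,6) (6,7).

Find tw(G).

A width-2 tree decomposition is:
Bags: B1 = {1, 2, 5}  B2 = {1, 5, 6}  B3 = {1, 4, 5}  B4 = {1, 3, 6}  B5 = {0, 3, 6}  B6 = {3, 6, 7}
Tree: B1–B2, B2–B3, B2–B4, B4–B5, B5–B6
Each bag holds 3 vertices, so the decomposition has width 2, which upper-bounds the treewidth. On the other hand G contains the 3-clique {0, 3, 6}. A clique must lie in a single bag of any decomposition, so no decomposition can have width below 2. Therefore the treewidth is 2.

2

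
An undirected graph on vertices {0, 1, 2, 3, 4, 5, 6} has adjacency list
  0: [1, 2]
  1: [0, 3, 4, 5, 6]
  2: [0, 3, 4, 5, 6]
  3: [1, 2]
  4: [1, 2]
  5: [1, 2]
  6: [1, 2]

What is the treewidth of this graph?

A width-2 tree decomposition is:
Bags: B1 = {0, 1, 2}  B2 = {1, 2, 4}  B3 = {1, 2, 3}  B4 = {1, 2, 6}  B5 = {1, 2, 5}
Tree: B1–B2, B2–B3, B3–B4, B4–B5
Each bag holds 3 vertices, so the decomposition has width 2, which upper-bounds the treewidth. For the lower bound, G contains the cycle 1–0–2–4–1, so G is not a forest; only forests have treewidth ≤ 1, hence tw(G) ≥ 2. Therefore the treewidth is 2.

2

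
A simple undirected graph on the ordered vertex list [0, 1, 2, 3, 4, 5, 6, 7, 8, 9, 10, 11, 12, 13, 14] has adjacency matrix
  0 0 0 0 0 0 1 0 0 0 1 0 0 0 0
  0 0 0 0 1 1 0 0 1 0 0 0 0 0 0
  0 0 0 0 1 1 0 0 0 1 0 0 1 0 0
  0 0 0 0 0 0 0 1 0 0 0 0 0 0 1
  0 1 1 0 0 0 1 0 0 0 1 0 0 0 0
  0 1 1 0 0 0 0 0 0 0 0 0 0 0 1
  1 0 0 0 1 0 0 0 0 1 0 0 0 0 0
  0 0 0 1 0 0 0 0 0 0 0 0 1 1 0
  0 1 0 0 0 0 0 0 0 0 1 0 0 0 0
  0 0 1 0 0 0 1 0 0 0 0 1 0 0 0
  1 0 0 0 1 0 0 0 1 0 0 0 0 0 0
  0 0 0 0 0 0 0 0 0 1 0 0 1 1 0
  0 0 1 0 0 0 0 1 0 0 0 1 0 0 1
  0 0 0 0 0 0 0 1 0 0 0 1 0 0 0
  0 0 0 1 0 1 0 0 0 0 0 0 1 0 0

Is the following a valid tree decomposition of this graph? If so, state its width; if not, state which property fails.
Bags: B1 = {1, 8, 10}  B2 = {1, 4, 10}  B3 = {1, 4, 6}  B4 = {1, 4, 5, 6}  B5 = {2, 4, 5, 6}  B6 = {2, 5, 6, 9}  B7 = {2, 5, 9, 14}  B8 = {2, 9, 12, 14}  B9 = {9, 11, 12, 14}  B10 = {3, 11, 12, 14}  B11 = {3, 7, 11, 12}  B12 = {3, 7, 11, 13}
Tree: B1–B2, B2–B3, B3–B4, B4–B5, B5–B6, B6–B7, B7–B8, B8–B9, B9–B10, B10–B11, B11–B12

A tree decomposition must satisfy three properties: every vertex lies in some bag; for every edge, both endpoints lie together in some bag; and for every vertex, the bags containing it form a connected subtree. Here vertex 0 appears in no bag, so the decomposition is invalid.

No — vertex 0 appears in no bag.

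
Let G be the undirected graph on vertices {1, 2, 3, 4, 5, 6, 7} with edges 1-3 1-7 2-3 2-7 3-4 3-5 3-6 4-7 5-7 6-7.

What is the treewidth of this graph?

2

A width-2 tree decomposition is:
Bags: B1 = {3, 6, 7}  B2 = {1, 3, 7}  B3 = {3, 5, 7}  B4 = {2, 3, 7}  B5 = {3, 4, 7}
Tree: B1–B2, B2–B3, B3–B4, B4–B5
Every bag has size at most 3, so the width is 3 − 1 = 2 and tw(G) ≤ 2. Since 7–6–3–1–7 is a cycle in G, G is not acyclic. Forests are exactly the graphs of treewidth ≤ 1, so tw(G) ≥ 2. Therefore the treewidth is 2.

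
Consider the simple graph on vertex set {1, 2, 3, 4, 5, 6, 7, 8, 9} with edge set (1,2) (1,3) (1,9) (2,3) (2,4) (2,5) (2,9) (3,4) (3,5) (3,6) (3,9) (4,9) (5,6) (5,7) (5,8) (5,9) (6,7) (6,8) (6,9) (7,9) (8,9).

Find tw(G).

A width-3 tree decomposition is:
Bags: B1 = {2, 3, 5, 9}  B2 = {1, 2, 3, 9}  B3 = {3, 5, 6, 9}  B4 = {5, 6, 8, 9}  B5 = {5, 6, 7, 9}  B6 = {2, 3, 4, 9}
Tree: B1–B2, B1–B3, B3–B4, B4–B5, B1–B6
Each bag holds 4 vertices, so the decomposition has width 3, which upper-bounds the treewidth. Conversely, {5, 6, 8, 9} is a clique of size 4, and the vertices of any clique must share a bag in every tree decomposition; so some bag has ≥ 4 vertices and tw(G) ≥ 3. Hence tw(G) = 3 exactly.

3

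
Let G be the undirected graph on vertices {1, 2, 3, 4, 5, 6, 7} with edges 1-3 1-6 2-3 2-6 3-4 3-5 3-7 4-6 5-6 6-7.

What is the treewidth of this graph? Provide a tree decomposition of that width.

Treewidth 2.
One such decomposition:
Bags: B1 = {3, 6, 7}  B2 = {3, 4, 6}  B3 = {3, 5, 6}  B4 = {2, 3, 6}  B5 = {1, 3, 6}
Tree: B1–B2, B2–B3, B3–B4, B4–B5

Every bag has size at most 3, so the width is 3 − 1 = 2 and tw(G) ≤ 2. Since 3–7–6–4–3 is a cycle in G, G is not acyclic. Forests are exactly the graphs of treewidth ≤ 1, so tw(G) ≥ 2. Therefore the treewidth is 2.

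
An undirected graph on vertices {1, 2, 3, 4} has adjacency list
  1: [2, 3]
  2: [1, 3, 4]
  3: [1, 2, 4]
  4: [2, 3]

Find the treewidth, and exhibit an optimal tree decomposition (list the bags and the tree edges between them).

The largest bag has 3 vertices, giving width 2; this decomposition certifies tw(G) ≤ 2. Conversely, {1, 2, 3} is a clique of size 3, and the vertices of any clique must share a bag in every tree decomposition; so some bag has ≥ 3 vertices and tw(G) ≥ 2. Therefore the treewidth is 2.

Treewidth 2.
Bags: B1 = {2, 3, 4}  B2 = {1, 2, 3}
Tree: B1–B2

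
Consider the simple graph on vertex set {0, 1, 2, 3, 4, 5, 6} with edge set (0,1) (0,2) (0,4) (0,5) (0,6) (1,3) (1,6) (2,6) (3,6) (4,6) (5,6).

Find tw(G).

2

A width-2 tree decomposition is:
Bags: B1 = {0, 1, 6}  B2 = {0, 2, 6}  B3 = {0, 5, 6}  B4 = {0, 4, 6}  B5 = {1, 3, 6}
Tree: B1–B2, B1–B3, B1–B4, B1–B5
Each bag holds 3 vertices, so the decomposition has width 2, which upper-bounds the treewidth. Conversely, {0, 1, 6} is a clique of size 3, and the vertices of any clique must share a bag in every tree decomposition; so some bag has ≥ 3 vertices and tw(G) ≥ 2. Hence tw(G) = 2 exactly.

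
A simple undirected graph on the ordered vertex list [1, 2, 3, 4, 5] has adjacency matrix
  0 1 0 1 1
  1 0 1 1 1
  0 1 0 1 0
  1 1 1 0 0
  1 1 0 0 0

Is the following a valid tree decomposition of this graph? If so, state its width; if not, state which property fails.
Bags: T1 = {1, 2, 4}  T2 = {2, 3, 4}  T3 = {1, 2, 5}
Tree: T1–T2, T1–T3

Yes; width 2.

Checking the three conditions: (i) the bags cover all of {1, 2, 3, 4, 5}; (ii) for each edge, some bag contains both endpoints; (iii) the bags containing any fixed vertex form a subtree. All hold, so the decomposition is valid with width 3 − 1 = 2.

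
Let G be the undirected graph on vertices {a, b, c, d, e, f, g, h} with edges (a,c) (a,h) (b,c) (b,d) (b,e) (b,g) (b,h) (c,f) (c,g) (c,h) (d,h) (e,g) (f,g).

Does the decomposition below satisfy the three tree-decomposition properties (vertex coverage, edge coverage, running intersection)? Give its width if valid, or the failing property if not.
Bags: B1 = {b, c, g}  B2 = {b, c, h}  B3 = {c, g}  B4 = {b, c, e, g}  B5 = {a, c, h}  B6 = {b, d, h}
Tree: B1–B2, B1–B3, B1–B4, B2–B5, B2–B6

No — vertex f appears in no bag.

A tree decomposition must satisfy three properties: every vertex lies in some bag; for every edge, both endpoints lie together in some bag; and for every vertex, the bags containing it form a connected subtree. Here vertex f appears in no bag, so the decomposition is invalid.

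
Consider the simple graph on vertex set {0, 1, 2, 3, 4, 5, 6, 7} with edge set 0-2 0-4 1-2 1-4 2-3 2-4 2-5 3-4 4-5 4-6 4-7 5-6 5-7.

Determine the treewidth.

A width-2 tree decomposition is:
Bags: B1 = {2, 3, 4}  B2 = {2, 4, 5}  B3 = {0, 2, 4}  B4 = {4, 5, 7}  B5 = {4, 5, 6}  B6 = {1, 2, 4}
Tree: B1–B2, B1–B3, B2–B4, B4–B5, B3–B6
The largest bag has 3 vertices, giving width 2; this decomposition certifies tw(G) ≤ 2. Conversely, {0, 2, 4} is a clique of size 3, and the vertices of any clique must share a bag in every tree decomposition; so some bag has ≥ 3 vertices and tw(G) ≥ 2. The upper and lower bounds meet at 2, so that is the treewidth.

2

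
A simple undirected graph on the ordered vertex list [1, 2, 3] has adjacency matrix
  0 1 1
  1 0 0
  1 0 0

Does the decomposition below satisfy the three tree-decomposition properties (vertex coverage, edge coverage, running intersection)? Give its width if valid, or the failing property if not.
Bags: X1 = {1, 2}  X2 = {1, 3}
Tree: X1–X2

Yes; width 1.

Vertex coverage: the bags together contain {1, 2, 3}, the full vertex set. Edge coverage: each edge of G has both endpoints in at least one bag. Running intersection: for every vertex, the bags containing it form a connected subtree. All three properties hold, so this is a valid tree decomposition of width max|bag| − 1 = 1, and hence tw(G) ≤ 1.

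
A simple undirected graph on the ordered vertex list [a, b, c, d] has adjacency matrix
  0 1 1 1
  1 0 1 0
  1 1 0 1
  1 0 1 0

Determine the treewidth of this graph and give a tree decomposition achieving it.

Treewidth 2.
One such decomposition:
Bags: B1 = {a, c, d}  B2 = {a, b, c}
Tree: B1–B2

Each bag holds 3 vertices, so the decomposition has width 2, which upper-bounds the treewidth. For the lower bound, the 3 vertices {a, c, d} are pairwise adjacent, and any tree decomposition puts a clique entirely inside one bag — forcing width ≥ 2. The upper and lower bounds meet at 2, so that is the treewidth.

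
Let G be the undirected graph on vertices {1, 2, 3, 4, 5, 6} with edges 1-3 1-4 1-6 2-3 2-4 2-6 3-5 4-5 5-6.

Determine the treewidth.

A width-3 tree decomposition is:
Bags: B1 = {1, 2, 4, 5}  B2 = {1, 2, 5, 6}  B3 = {1, 2, 3, 5}
Tree: B1–B2, B2–B3
Each bag holds 4 vertices, so the decomposition has width 3, which upper-bounds the treewidth. For the lower bound: the 4 vertex sets {2,4}, {5,6}, {1}, {3} are disjoint, each induces a connected subgraph, and every pair is joined by at least one edge of G. Contracting each set to a single vertex therefore yields K_{4} as a minor, and since treewidth is minor-monotone, tw(G) ≥ tw(K_{4}) = 3. Hence tw(G) = 3 exactly.

3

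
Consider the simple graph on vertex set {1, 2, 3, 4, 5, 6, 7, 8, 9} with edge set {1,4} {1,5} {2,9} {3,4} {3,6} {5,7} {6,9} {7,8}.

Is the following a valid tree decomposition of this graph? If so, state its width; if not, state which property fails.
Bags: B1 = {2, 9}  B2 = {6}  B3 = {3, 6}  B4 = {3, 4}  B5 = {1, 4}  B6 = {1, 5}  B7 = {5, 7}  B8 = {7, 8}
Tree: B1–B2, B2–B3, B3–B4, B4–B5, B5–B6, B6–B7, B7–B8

No — edge (9,6) lies in no bag.

A tree decomposition must satisfy three properties: every vertex lies in some bag; for every edge, both endpoints lie together in some bag; and for every vertex, the bags containing it form a connected subtree. Here edge (9,6) lies in no bag, so the decomposition is invalid.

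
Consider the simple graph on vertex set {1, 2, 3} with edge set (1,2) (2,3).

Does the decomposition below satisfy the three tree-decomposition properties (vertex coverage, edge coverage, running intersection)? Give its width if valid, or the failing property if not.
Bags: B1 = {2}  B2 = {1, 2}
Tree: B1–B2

A tree decomposition must satisfy three properties: every vertex lies in some bag; for every edge, both endpoints lie together in some bag; and for every vertex, the bags containing it form a connected subtree. Here vertex 3 appears in no bag, so the decomposition is invalid.

No — vertex 3 appears in no bag.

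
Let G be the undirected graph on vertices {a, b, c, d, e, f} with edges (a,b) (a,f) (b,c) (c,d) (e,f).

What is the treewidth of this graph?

A width-1 tree decomposition is:
Bags: B1 = {c, d}  B2 = {b, c}  B3 = {a, b}  B4 = {a, f}  B5 = {e, f}
Tree: B1–B2, B2–B3, B3–B4, B4–B5
The largest bag has 2 vertices, giving width 1; this decomposition certifies tw(G) ≤ 1. Since G has at least one edge (e.g. d–c), it is not an edgeless graph, so tw(G) ≥ 1. Hence tw(G) = 1 exactly.

1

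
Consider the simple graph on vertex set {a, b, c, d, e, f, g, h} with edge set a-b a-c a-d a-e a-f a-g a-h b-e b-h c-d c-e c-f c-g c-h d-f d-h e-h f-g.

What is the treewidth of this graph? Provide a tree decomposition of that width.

Treewidth 3.
Bags: B1 = {a, c, e, h}  B2 = {a, c, d, h}  B3 = {a, b, e, h}  B4 = {a, c, d, f}  B5 = {a, c, f, g}
Tree: B1–B2, B1–B3, B2–B4, B4–B5

Each bag holds 4 vertices, so the decomposition has width 3, which upper-bounds the treewidth. On the other hand G contains the 4-clique {a, c, d, h}. A clique must lie in a single bag of any decomposition, so no decomposition can have width below 3. Combining the bounds, tw(G) = 3.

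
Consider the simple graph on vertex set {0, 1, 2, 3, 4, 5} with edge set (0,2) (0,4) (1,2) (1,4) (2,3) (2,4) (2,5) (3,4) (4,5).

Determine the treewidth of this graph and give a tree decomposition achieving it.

Treewidth 2.
One optimal decomposition is:
Bags: B1 = {2, 4, 5}  B2 = {0, 2, 4}  B3 = {2, 3, 4}  B4 = {1, 2, 4}
Tree: B1–B2, B2–B3, B1–B4

The largest bag has 3 vertices, giving width 2; this decomposition certifies tw(G) ≤ 2. For the lower bound, the 3 vertices {0, 2, 4} are pairwise adjacent, and any tree decomposition puts a clique entirely inside one bag — forcing width ≥ 2. The upper and lower bounds meet at 2, so that is the treewidth.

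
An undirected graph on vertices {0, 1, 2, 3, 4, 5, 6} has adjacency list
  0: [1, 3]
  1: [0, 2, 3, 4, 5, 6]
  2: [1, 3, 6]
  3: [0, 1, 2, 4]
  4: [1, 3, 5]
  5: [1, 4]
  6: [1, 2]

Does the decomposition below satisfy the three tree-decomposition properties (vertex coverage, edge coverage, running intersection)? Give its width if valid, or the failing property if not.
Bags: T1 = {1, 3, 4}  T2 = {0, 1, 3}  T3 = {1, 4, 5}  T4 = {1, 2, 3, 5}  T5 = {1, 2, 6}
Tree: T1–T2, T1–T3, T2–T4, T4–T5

A tree decomposition must satisfy three properties: every vertex lies in some bag; for every edge, both endpoints lie together in some bag; and for every vertex, the bags containing it form a connected subtree. Here bags containing vertex 5 are not connected in the tree, so the decomposition is invalid.

No — bags containing vertex 5 are not connected in the tree.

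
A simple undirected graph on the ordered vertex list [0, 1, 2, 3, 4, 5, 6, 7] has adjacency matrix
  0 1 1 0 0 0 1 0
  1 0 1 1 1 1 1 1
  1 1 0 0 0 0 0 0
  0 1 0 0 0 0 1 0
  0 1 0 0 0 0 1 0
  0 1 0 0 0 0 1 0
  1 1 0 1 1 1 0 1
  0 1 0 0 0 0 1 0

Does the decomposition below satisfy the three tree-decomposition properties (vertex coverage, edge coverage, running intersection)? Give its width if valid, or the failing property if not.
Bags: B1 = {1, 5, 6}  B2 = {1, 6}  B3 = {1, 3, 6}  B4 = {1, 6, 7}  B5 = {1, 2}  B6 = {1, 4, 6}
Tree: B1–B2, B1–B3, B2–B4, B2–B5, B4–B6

No — vertex 0 appears in no bag.

A tree decomposition must satisfy three properties: every vertex lies in some bag; for every edge, both endpoints lie together in some bag; and for every vertex, the bags containing it form a connected subtree. Here vertex 0 appears in no bag, so the decomposition is invalid.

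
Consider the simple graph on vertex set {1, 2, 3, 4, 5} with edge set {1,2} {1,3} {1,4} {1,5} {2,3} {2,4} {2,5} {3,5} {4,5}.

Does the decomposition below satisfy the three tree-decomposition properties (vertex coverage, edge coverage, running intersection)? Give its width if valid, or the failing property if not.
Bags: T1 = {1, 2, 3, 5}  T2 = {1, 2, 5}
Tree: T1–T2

No — vertex 4 appears in no bag.

A tree decomposition must satisfy three properties: every vertex lies in some bag; for every edge, both endpoints lie together in some bag; and for every vertex, the bags containing it form a connected subtree. Here vertex 4 appears in no bag, so the decomposition is invalid.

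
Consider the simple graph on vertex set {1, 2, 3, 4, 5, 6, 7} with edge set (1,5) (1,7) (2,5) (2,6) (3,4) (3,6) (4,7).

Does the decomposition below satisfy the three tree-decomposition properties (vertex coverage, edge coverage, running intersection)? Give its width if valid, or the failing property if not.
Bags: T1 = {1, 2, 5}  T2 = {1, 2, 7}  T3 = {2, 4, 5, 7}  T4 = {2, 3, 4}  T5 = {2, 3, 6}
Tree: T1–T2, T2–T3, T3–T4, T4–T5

A tree decomposition must satisfy three properties: every vertex lies in some bag; for every edge, both endpoints lie together in some bag; and for every vertex, the bags containing it form a connected subtree. Here bags containing vertex 5 are not connected in the tree, so the decomposition is invalid.

No — bags containing vertex 5 are not connected in the tree.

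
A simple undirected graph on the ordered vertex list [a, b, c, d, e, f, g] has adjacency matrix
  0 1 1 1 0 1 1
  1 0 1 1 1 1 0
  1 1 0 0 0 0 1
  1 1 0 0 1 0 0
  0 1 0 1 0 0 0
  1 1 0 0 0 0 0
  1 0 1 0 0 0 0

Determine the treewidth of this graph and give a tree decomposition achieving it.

Each bag holds 3 vertices, so the decomposition has width 2, which upper-bounds the treewidth. On the other hand G contains the 3-clique {b, d, e}. A clique must lie in a single bag of any decomposition, so no decomposition can have width below 2. Hence tw(G) = 2 exactly.

Treewidth 2.
One such decomposition:
Bags: B1 = {a, c, g}  B2 = {a, b, c}  B3 = {a, b, d}  B4 = {b, d, e}  B5 = {a, b, f}
Tree: B1–B2, B2–B3, B3–B4, B2–B5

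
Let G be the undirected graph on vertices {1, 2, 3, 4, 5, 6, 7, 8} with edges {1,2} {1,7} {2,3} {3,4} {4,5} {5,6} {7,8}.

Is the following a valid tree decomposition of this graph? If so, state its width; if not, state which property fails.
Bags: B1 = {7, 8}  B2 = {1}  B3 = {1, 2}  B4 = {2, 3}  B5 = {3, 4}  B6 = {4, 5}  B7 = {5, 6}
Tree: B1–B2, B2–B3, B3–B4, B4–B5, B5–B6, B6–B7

A tree decomposition must satisfy three properties: every vertex lies in some bag; for every edge, both endpoints lie together in some bag; and for every vertex, the bags containing it form a connected subtree. Here edge (7,1) lies in no bag, so the decomposition is invalid.

No — edge (7,1) lies in no bag.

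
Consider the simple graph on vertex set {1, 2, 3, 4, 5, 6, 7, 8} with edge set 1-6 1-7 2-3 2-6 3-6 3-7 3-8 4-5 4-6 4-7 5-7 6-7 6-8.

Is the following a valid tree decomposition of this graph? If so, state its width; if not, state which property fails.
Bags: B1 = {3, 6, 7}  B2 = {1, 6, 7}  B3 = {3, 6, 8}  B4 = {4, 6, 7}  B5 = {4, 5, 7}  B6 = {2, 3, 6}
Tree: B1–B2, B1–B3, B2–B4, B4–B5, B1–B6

Yes; width 2.

Checking the three conditions: (i) the bags cover all of {1, 2, 3, 4, 5, 6, 7, 8}; (ii) for each edge, some bag contains both endpoints; (iii) the bags containing any fixed vertex form a subtree. All hold, so the decomposition is valid with width 3 − 1 = 2.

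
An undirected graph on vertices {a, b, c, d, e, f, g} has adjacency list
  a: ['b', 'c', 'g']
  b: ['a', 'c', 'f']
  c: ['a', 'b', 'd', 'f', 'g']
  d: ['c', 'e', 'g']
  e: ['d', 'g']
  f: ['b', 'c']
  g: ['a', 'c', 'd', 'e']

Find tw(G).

2

A width-2 tree decomposition is:
Bags: B1 = {b, c, f}  B2 = {a, b, c}  B3 = {a, c, g}  B4 = {c, d, g}  B5 = {d, e, g}
Tree: B1–B2, B2–B3, B3–B4, B4–B5
Every bag has size at most 3, so the width is 3 − 1 = 2 and tw(G) ≤ 2. Conversely, {d, e, g} is a clique of size 3, and the vertices of any clique must share a bag in every tree decomposition; so some bag has ≥ 3 vertices and tw(G) ≥ 2. Combining the bounds, tw(G) = 2.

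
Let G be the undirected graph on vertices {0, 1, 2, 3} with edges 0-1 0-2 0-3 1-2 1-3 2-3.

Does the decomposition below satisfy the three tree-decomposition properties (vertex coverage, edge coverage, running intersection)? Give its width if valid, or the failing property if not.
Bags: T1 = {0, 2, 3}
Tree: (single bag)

A tree decomposition must satisfy three properties: every vertex lies in some bag; for every edge, both endpoints lie together in some bag; and for every vertex, the bags containing it form a connected subtree. Here vertex 1 appears in no bag, so the decomposition is invalid.

No — vertex 1 appears in no bag.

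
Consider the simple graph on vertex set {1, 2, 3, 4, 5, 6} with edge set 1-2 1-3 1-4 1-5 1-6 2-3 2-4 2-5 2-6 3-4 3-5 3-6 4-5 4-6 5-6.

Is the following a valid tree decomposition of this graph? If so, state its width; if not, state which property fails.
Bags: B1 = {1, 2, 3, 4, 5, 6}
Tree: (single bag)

Yes; width 5.

Checking the three conditions: (i) the bags cover all of {1, 2, 3, 4, 5, 6}; (ii) for each edge, some bag contains both endpoints; (iii) the bags containing any fixed vertex form a subtree. All hold, so the decomposition is valid with width 6 − 1 = 5.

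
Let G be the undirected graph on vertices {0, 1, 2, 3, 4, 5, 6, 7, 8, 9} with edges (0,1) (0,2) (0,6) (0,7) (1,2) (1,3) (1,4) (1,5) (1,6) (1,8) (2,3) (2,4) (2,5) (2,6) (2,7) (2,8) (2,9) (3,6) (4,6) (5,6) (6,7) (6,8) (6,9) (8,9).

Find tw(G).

3

A width-3 tree decomposition is:
Bags: B1 = {1, 2, 6, 8}  B2 = {0, 1, 2, 6}  B3 = {1, 2, 5, 6}  B4 = {0, 2, 6, 7}  B5 = {2, 6, 8, 9}  B6 = {1, 2, 4, 6}  B7 = {1, 2, 3, 6}
Tree: B1–B2, B2–B3, B2–B4, B1–B5, B1–B6, B2–B7
The largest bag has 4 vertices, giving width 3; this decomposition certifies tw(G) ≤ 3. For the lower bound, the 4 vertices {0, 1, 2, 6} are pairwise adjacent, and any tree decomposition puts a clique entirely inside one bag — forcing width ≥ 3. Combining the bounds, tw(G) = 3.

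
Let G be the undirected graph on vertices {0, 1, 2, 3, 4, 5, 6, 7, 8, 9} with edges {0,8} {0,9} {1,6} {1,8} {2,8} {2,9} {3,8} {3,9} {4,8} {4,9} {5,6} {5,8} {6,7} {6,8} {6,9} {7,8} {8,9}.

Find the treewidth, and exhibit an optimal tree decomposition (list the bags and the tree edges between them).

The largest bag has 3 vertices, giving width 2; this decomposition certifies tw(G) ≤ 2. Conversely, {1, 6, 8} is a clique of size 3, and the vertices of any clique must share a bag in every tree decomposition; so some bag has ≥ 3 vertices and tw(G) ≥ 2. The upper and lower bounds meet at 2, so that is the treewidth.

Treewidth 2.
Bags: B1 = {0, 8, 9}  B2 = {6, 8, 9}  B3 = {2, 8, 9}  B4 = {3, 8, 9}  B5 = {5, 6, 8}  B6 = {4, 8, 9}  B7 = {1, 6, 8}  B8 = {6, 7, 8}
Tree: B1–B2, B1–B3, B1–B4, B2–B5, B4–B6, B2–B7, B7–B8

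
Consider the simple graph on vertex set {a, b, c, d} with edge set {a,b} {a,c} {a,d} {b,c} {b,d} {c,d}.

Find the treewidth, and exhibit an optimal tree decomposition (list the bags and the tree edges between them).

Treewidth 3.
Bags: B1 = {a, b, c, d}
Tree: (single bag)

A single bag containing all 4 vertices is trivially a valid decomposition of width 3. For the lower bound, the 4 vertices {a, b, c, d} are pairwise adjacent, and any tree decomposition puts a clique entirely inside one bag — forcing width ≥ 3. Therefore the treewidth is 3.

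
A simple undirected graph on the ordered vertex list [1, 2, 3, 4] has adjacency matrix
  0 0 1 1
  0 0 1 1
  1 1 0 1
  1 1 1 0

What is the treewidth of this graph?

A width-2 tree decomposition is:
Bags: B1 = {2, 3, 4}  B2 = {1, 3, 4}
Tree: B1–B2
Every bag has size at most 3, so the width is 3 − 1 = 2 and tw(G) ≤ 2. For the lower bound, the 3 vertices {1, 3, 4} are pairwise adjacent, and any tree decomposition puts a clique entirely inside one bag — forcing width ≥ 2. Combining the bounds, tw(G) = 2.

2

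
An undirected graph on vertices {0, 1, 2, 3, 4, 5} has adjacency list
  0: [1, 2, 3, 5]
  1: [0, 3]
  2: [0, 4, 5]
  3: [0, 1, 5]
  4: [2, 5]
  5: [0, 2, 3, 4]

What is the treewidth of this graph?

A width-2 tree decomposition is:
Bags: B1 = {2, 4, 5}  B2 = {0, 2, 5}  B3 = {0, 3, 5}  B4 = {0, 1, 3}
Tree: B1–B2, B2–B3, B3–B4
Every bag has size at most 3, so the width is 3 − 1 = 2 and tw(G) ≤ 2. On the other hand G contains the 3-clique {0, 2, 5}. A clique must lie in a single bag of any decomposition, so no decomposition can have width below 2. Therefore the treewidth is 2.

2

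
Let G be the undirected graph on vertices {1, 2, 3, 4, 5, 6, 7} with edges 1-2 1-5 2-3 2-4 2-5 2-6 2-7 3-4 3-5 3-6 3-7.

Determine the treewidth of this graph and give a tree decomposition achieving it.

The largest bag has 3 vertices, giving width 2; this decomposition certifies tw(G) ≤ 2. Conversely, {1, 2, 5} is a clique of size 3, and the vertices of any clique must share a bag in every tree decomposition; so some bag has ≥ 3 vertices and tw(G) ≥ 2. The upper and lower bounds meet at 2, so that is the treewidth.

Treewidth 2.
One such decomposition:
Bags: B1 = {2, 3, 7}  B2 = {2, 3, 5}  B3 = {2, 3, 6}  B4 = {1, 2, 5}  B5 = {2, 3, 4}
Tree: B1–B2, B1–B3, B2–B4, B3–B5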